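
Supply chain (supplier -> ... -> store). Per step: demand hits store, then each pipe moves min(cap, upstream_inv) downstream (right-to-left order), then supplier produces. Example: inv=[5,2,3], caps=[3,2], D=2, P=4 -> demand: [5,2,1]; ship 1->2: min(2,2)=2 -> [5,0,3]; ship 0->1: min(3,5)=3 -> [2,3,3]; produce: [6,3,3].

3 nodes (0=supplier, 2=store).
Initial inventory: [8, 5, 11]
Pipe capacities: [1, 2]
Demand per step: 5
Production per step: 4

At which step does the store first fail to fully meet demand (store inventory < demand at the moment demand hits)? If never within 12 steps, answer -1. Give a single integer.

Step 1: demand=5,sold=5 ship[1->2]=2 ship[0->1]=1 prod=4 -> [11 4 8]
Step 2: demand=5,sold=5 ship[1->2]=2 ship[0->1]=1 prod=4 -> [14 3 5]
Step 3: demand=5,sold=5 ship[1->2]=2 ship[0->1]=1 prod=4 -> [17 2 2]
Step 4: demand=5,sold=2 ship[1->2]=2 ship[0->1]=1 prod=4 -> [20 1 2]
Step 5: demand=5,sold=2 ship[1->2]=1 ship[0->1]=1 prod=4 -> [23 1 1]
Step 6: demand=5,sold=1 ship[1->2]=1 ship[0->1]=1 prod=4 -> [26 1 1]
Step 7: demand=5,sold=1 ship[1->2]=1 ship[0->1]=1 prod=4 -> [29 1 1]
Step 8: demand=5,sold=1 ship[1->2]=1 ship[0->1]=1 prod=4 -> [32 1 1]
Step 9: demand=5,sold=1 ship[1->2]=1 ship[0->1]=1 prod=4 -> [35 1 1]
Step 10: demand=5,sold=1 ship[1->2]=1 ship[0->1]=1 prod=4 -> [38 1 1]
Step 11: demand=5,sold=1 ship[1->2]=1 ship[0->1]=1 prod=4 -> [41 1 1]
Step 12: demand=5,sold=1 ship[1->2]=1 ship[0->1]=1 prod=4 -> [44 1 1]
First stockout at step 4

4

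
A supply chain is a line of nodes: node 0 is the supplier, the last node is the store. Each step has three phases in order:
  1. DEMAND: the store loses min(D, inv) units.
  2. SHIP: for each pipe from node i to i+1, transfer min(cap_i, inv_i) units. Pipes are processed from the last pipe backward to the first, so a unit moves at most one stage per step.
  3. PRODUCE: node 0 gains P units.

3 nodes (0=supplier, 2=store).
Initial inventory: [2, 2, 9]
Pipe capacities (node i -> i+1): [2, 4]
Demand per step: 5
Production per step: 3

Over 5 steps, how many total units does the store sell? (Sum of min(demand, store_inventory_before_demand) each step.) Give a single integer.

Answer: 17

Derivation:
Step 1: sold=5 (running total=5) -> [3 2 6]
Step 2: sold=5 (running total=10) -> [4 2 3]
Step 3: sold=3 (running total=13) -> [5 2 2]
Step 4: sold=2 (running total=15) -> [6 2 2]
Step 5: sold=2 (running total=17) -> [7 2 2]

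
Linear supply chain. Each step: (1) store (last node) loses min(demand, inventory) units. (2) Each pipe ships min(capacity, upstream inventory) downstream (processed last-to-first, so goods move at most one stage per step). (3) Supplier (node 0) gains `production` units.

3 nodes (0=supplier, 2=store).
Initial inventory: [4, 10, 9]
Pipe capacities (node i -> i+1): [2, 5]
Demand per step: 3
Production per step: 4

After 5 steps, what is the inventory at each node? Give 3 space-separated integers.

Step 1: demand=3,sold=3 ship[1->2]=5 ship[0->1]=2 prod=4 -> inv=[6 7 11]
Step 2: demand=3,sold=3 ship[1->2]=5 ship[0->1]=2 prod=4 -> inv=[8 4 13]
Step 3: demand=3,sold=3 ship[1->2]=4 ship[0->1]=2 prod=4 -> inv=[10 2 14]
Step 4: demand=3,sold=3 ship[1->2]=2 ship[0->1]=2 prod=4 -> inv=[12 2 13]
Step 5: demand=3,sold=3 ship[1->2]=2 ship[0->1]=2 prod=4 -> inv=[14 2 12]

14 2 12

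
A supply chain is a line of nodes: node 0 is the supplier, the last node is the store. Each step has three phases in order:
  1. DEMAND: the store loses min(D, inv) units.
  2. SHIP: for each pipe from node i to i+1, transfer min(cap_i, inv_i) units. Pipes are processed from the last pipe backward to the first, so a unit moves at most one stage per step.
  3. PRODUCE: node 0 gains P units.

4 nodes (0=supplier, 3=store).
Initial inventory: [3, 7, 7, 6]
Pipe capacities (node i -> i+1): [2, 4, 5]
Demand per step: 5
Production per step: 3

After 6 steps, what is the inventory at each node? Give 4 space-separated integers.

Step 1: demand=5,sold=5 ship[2->3]=5 ship[1->2]=4 ship[0->1]=2 prod=3 -> inv=[4 5 6 6]
Step 2: demand=5,sold=5 ship[2->3]=5 ship[1->2]=4 ship[0->1]=2 prod=3 -> inv=[5 3 5 6]
Step 3: demand=5,sold=5 ship[2->3]=5 ship[1->2]=3 ship[0->1]=2 prod=3 -> inv=[6 2 3 6]
Step 4: demand=5,sold=5 ship[2->3]=3 ship[1->2]=2 ship[0->1]=2 prod=3 -> inv=[7 2 2 4]
Step 5: demand=5,sold=4 ship[2->3]=2 ship[1->2]=2 ship[0->1]=2 prod=3 -> inv=[8 2 2 2]
Step 6: demand=5,sold=2 ship[2->3]=2 ship[1->2]=2 ship[0->1]=2 prod=3 -> inv=[9 2 2 2]

9 2 2 2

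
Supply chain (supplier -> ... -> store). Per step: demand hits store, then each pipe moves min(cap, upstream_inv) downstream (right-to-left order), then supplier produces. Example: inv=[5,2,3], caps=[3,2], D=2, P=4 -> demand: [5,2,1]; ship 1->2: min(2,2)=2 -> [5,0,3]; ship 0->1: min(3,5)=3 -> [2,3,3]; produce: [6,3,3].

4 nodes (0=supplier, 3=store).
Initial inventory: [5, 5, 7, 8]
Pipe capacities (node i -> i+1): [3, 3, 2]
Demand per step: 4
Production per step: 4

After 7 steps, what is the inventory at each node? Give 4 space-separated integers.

Step 1: demand=4,sold=4 ship[2->3]=2 ship[1->2]=3 ship[0->1]=3 prod=4 -> inv=[6 5 8 6]
Step 2: demand=4,sold=4 ship[2->3]=2 ship[1->2]=3 ship[0->1]=3 prod=4 -> inv=[7 5 9 4]
Step 3: demand=4,sold=4 ship[2->3]=2 ship[1->2]=3 ship[0->1]=3 prod=4 -> inv=[8 5 10 2]
Step 4: demand=4,sold=2 ship[2->3]=2 ship[1->2]=3 ship[0->1]=3 prod=4 -> inv=[9 5 11 2]
Step 5: demand=4,sold=2 ship[2->3]=2 ship[1->2]=3 ship[0->1]=3 prod=4 -> inv=[10 5 12 2]
Step 6: demand=4,sold=2 ship[2->3]=2 ship[1->2]=3 ship[0->1]=3 prod=4 -> inv=[11 5 13 2]
Step 7: demand=4,sold=2 ship[2->3]=2 ship[1->2]=3 ship[0->1]=3 prod=4 -> inv=[12 5 14 2]

12 5 14 2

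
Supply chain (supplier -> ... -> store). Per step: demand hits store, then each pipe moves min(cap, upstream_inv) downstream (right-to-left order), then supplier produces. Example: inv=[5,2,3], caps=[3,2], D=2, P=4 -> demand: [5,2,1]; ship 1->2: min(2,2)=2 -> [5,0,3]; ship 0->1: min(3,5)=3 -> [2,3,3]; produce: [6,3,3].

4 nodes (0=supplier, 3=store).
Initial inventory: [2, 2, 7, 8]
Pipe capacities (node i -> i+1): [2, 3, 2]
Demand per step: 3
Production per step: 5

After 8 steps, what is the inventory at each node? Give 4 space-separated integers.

Step 1: demand=3,sold=3 ship[2->3]=2 ship[1->2]=2 ship[0->1]=2 prod=5 -> inv=[5 2 7 7]
Step 2: demand=3,sold=3 ship[2->3]=2 ship[1->2]=2 ship[0->1]=2 prod=5 -> inv=[8 2 7 6]
Step 3: demand=3,sold=3 ship[2->3]=2 ship[1->2]=2 ship[0->1]=2 prod=5 -> inv=[11 2 7 5]
Step 4: demand=3,sold=3 ship[2->3]=2 ship[1->2]=2 ship[0->1]=2 prod=5 -> inv=[14 2 7 4]
Step 5: demand=3,sold=3 ship[2->3]=2 ship[1->2]=2 ship[0->1]=2 prod=5 -> inv=[17 2 7 3]
Step 6: demand=3,sold=3 ship[2->3]=2 ship[1->2]=2 ship[0->1]=2 prod=5 -> inv=[20 2 7 2]
Step 7: demand=3,sold=2 ship[2->3]=2 ship[1->2]=2 ship[0->1]=2 prod=5 -> inv=[23 2 7 2]
Step 8: demand=3,sold=2 ship[2->3]=2 ship[1->2]=2 ship[0->1]=2 prod=5 -> inv=[26 2 7 2]

26 2 7 2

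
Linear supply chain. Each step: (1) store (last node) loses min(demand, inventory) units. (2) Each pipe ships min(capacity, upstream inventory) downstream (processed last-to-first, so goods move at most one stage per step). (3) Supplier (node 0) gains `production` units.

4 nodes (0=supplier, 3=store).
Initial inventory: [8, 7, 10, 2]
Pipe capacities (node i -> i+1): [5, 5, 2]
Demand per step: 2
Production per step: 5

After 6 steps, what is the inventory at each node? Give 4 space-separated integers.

Step 1: demand=2,sold=2 ship[2->3]=2 ship[1->2]=5 ship[0->1]=5 prod=5 -> inv=[8 7 13 2]
Step 2: demand=2,sold=2 ship[2->3]=2 ship[1->2]=5 ship[0->1]=5 prod=5 -> inv=[8 7 16 2]
Step 3: demand=2,sold=2 ship[2->3]=2 ship[1->2]=5 ship[0->1]=5 prod=5 -> inv=[8 7 19 2]
Step 4: demand=2,sold=2 ship[2->3]=2 ship[1->2]=5 ship[0->1]=5 prod=5 -> inv=[8 7 22 2]
Step 5: demand=2,sold=2 ship[2->3]=2 ship[1->2]=5 ship[0->1]=5 prod=5 -> inv=[8 7 25 2]
Step 6: demand=2,sold=2 ship[2->3]=2 ship[1->2]=5 ship[0->1]=5 prod=5 -> inv=[8 7 28 2]

8 7 28 2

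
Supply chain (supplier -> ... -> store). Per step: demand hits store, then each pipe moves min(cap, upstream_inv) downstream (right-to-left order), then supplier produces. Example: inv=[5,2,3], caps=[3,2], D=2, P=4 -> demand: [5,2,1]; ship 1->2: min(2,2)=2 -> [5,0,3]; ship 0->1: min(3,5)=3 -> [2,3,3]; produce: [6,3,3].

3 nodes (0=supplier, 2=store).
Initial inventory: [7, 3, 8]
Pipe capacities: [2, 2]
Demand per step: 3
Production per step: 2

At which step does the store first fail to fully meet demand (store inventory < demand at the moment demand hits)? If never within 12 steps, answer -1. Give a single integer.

Step 1: demand=3,sold=3 ship[1->2]=2 ship[0->1]=2 prod=2 -> [7 3 7]
Step 2: demand=3,sold=3 ship[1->2]=2 ship[0->1]=2 prod=2 -> [7 3 6]
Step 3: demand=3,sold=3 ship[1->2]=2 ship[0->1]=2 prod=2 -> [7 3 5]
Step 4: demand=3,sold=3 ship[1->2]=2 ship[0->1]=2 prod=2 -> [7 3 4]
Step 5: demand=3,sold=3 ship[1->2]=2 ship[0->1]=2 prod=2 -> [7 3 3]
Step 6: demand=3,sold=3 ship[1->2]=2 ship[0->1]=2 prod=2 -> [7 3 2]
Step 7: demand=3,sold=2 ship[1->2]=2 ship[0->1]=2 prod=2 -> [7 3 2]
Step 8: demand=3,sold=2 ship[1->2]=2 ship[0->1]=2 prod=2 -> [7 3 2]
Step 9: demand=3,sold=2 ship[1->2]=2 ship[0->1]=2 prod=2 -> [7 3 2]
Step 10: demand=3,sold=2 ship[1->2]=2 ship[0->1]=2 prod=2 -> [7 3 2]
Step 11: demand=3,sold=2 ship[1->2]=2 ship[0->1]=2 prod=2 -> [7 3 2]
Step 12: demand=3,sold=2 ship[1->2]=2 ship[0->1]=2 prod=2 -> [7 3 2]
First stockout at step 7

7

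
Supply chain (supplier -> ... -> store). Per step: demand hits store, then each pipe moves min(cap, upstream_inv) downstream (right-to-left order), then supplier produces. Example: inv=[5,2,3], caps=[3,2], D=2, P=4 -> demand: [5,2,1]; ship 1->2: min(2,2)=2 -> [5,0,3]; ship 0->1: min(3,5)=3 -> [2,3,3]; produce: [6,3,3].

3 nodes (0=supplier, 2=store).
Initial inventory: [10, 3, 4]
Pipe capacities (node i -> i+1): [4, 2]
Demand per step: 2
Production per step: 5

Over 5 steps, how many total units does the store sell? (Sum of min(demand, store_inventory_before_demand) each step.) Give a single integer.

Answer: 10

Derivation:
Step 1: sold=2 (running total=2) -> [11 5 4]
Step 2: sold=2 (running total=4) -> [12 7 4]
Step 3: sold=2 (running total=6) -> [13 9 4]
Step 4: sold=2 (running total=8) -> [14 11 4]
Step 5: sold=2 (running total=10) -> [15 13 4]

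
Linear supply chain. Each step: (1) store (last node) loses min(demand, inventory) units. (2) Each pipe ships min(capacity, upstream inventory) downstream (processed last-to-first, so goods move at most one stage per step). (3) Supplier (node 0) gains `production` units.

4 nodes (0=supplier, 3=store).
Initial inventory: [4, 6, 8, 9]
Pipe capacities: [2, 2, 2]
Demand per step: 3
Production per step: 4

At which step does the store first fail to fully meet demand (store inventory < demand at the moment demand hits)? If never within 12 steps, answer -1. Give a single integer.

Step 1: demand=3,sold=3 ship[2->3]=2 ship[1->2]=2 ship[0->1]=2 prod=4 -> [6 6 8 8]
Step 2: demand=3,sold=3 ship[2->3]=2 ship[1->2]=2 ship[0->1]=2 prod=4 -> [8 6 8 7]
Step 3: demand=3,sold=3 ship[2->3]=2 ship[1->2]=2 ship[0->1]=2 prod=4 -> [10 6 8 6]
Step 4: demand=3,sold=3 ship[2->3]=2 ship[1->2]=2 ship[0->1]=2 prod=4 -> [12 6 8 5]
Step 5: demand=3,sold=3 ship[2->3]=2 ship[1->2]=2 ship[0->1]=2 prod=4 -> [14 6 8 4]
Step 6: demand=3,sold=3 ship[2->3]=2 ship[1->2]=2 ship[0->1]=2 prod=4 -> [16 6 8 3]
Step 7: demand=3,sold=3 ship[2->3]=2 ship[1->2]=2 ship[0->1]=2 prod=4 -> [18 6 8 2]
Step 8: demand=3,sold=2 ship[2->3]=2 ship[1->2]=2 ship[0->1]=2 prod=4 -> [20 6 8 2]
Step 9: demand=3,sold=2 ship[2->3]=2 ship[1->2]=2 ship[0->1]=2 prod=4 -> [22 6 8 2]
Step 10: demand=3,sold=2 ship[2->3]=2 ship[1->2]=2 ship[0->1]=2 prod=4 -> [24 6 8 2]
Step 11: demand=3,sold=2 ship[2->3]=2 ship[1->2]=2 ship[0->1]=2 prod=4 -> [26 6 8 2]
Step 12: demand=3,sold=2 ship[2->3]=2 ship[1->2]=2 ship[0->1]=2 prod=4 -> [28 6 8 2]
First stockout at step 8

8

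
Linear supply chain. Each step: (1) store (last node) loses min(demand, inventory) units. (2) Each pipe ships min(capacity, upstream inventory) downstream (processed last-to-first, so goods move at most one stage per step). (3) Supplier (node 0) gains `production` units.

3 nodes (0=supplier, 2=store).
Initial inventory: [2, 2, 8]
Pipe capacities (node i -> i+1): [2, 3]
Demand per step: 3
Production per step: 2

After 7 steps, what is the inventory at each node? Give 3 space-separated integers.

Step 1: demand=3,sold=3 ship[1->2]=2 ship[0->1]=2 prod=2 -> inv=[2 2 7]
Step 2: demand=3,sold=3 ship[1->2]=2 ship[0->1]=2 prod=2 -> inv=[2 2 6]
Step 3: demand=3,sold=3 ship[1->2]=2 ship[0->1]=2 prod=2 -> inv=[2 2 5]
Step 4: demand=3,sold=3 ship[1->2]=2 ship[0->1]=2 prod=2 -> inv=[2 2 4]
Step 5: demand=3,sold=3 ship[1->2]=2 ship[0->1]=2 prod=2 -> inv=[2 2 3]
Step 6: demand=3,sold=3 ship[1->2]=2 ship[0->1]=2 prod=2 -> inv=[2 2 2]
Step 7: demand=3,sold=2 ship[1->2]=2 ship[0->1]=2 prod=2 -> inv=[2 2 2]

2 2 2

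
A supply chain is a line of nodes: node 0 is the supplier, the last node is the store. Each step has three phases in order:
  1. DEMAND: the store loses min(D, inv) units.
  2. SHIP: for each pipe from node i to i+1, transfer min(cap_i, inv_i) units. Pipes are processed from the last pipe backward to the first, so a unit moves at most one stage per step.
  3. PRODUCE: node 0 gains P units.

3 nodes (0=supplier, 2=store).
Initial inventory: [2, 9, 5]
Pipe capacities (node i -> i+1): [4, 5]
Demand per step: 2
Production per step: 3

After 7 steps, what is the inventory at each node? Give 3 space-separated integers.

Step 1: demand=2,sold=2 ship[1->2]=5 ship[0->1]=2 prod=3 -> inv=[3 6 8]
Step 2: demand=2,sold=2 ship[1->2]=5 ship[0->1]=3 prod=3 -> inv=[3 4 11]
Step 3: demand=2,sold=2 ship[1->2]=4 ship[0->1]=3 prod=3 -> inv=[3 3 13]
Step 4: demand=2,sold=2 ship[1->2]=3 ship[0->1]=3 prod=3 -> inv=[3 3 14]
Step 5: demand=2,sold=2 ship[1->2]=3 ship[0->1]=3 prod=3 -> inv=[3 3 15]
Step 6: demand=2,sold=2 ship[1->2]=3 ship[0->1]=3 prod=3 -> inv=[3 3 16]
Step 7: demand=2,sold=2 ship[1->2]=3 ship[0->1]=3 prod=3 -> inv=[3 3 17]

3 3 17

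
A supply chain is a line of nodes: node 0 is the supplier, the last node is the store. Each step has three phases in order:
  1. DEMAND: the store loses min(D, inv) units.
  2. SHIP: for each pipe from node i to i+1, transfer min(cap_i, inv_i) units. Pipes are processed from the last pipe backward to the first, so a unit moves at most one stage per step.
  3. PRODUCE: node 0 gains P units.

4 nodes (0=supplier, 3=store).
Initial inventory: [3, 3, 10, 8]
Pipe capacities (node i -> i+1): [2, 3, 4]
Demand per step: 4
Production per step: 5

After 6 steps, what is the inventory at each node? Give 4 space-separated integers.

Step 1: demand=4,sold=4 ship[2->3]=4 ship[1->2]=3 ship[0->1]=2 prod=5 -> inv=[6 2 9 8]
Step 2: demand=4,sold=4 ship[2->3]=4 ship[1->2]=2 ship[0->1]=2 prod=5 -> inv=[9 2 7 8]
Step 3: demand=4,sold=4 ship[2->3]=4 ship[1->2]=2 ship[0->1]=2 prod=5 -> inv=[12 2 5 8]
Step 4: demand=4,sold=4 ship[2->3]=4 ship[1->2]=2 ship[0->1]=2 prod=5 -> inv=[15 2 3 8]
Step 5: demand=4,sold=4 ship[2->3]=3 ship[1->2]=2 ship[0->1]=2 prod=5 -> inv=[18 2 2 7]
Step 6: demand=4,sold=4 ship[2->3]=2 ship[1->2]=2 ship[0->1]=2 prod=5 -> inv=[21 2 2 5]

21 2 2 5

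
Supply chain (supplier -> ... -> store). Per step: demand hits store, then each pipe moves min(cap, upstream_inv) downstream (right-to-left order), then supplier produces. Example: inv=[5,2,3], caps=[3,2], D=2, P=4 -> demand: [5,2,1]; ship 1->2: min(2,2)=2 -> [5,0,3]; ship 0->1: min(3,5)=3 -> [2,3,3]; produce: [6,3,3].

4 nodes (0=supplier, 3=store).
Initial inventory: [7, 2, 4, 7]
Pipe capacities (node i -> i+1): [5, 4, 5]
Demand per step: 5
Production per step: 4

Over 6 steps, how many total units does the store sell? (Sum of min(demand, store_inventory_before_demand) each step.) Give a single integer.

Answer: 25

Derivation:
Step 1: sold=5 (running total=5) -> [6 5 2 6]
Step 2: sold=5 (running total=10) -> [5 6 4 3]
Step 3: sold=3 (running total=13) -> [4 7 4 4]
Step 4: sold=4 (running total=17) -> [4 7 4 4]
Step 5: sold=4 (running total=21) -> [4 7 4 4]
Step 6: sold=4 (running total=25) -> [4 7 4 4]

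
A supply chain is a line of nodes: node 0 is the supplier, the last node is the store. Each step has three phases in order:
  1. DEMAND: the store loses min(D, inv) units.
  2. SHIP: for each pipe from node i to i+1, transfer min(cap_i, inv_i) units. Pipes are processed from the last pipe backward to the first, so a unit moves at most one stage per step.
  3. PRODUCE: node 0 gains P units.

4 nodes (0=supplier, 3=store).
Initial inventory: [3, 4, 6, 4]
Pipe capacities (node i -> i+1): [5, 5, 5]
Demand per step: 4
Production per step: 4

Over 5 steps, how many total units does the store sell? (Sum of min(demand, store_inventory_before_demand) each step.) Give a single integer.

Step 1: sold=4 (running total=4) -> [4 3 5 5]
Step 2: sold=4 (running total=8) -> [4 4 3 6]
Step 3: sold=4 (running total=12) -> [4 4 4 5]
Step 4: sold=4 (running total=16) -> [4 4 4 5]
Step 5: sold=4 (running total=20) -> [4 4 4 5]

Answer: 20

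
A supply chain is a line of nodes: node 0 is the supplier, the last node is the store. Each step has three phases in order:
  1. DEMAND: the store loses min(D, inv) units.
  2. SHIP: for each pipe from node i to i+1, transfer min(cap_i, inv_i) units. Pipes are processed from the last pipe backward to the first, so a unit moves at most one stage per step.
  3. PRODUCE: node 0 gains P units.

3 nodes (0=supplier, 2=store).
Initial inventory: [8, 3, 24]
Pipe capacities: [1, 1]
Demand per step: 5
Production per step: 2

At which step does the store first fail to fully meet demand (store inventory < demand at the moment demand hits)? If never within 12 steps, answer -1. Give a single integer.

Step 1: demand=5,sold=5 ship[1->2]=1 ship[0->1]=1 prod=2 -> [9 3 20]
Step 2: demand=5,sold=5 ship[1->2]=1 ship[0->1]=1 prod=2 -> [10 3 16]
Step 3: demand=5,sold=5 ship[1->2]=1 ship[0->1]=1 prod=2 -> [11 3 12]
Step 4: demand=5,sold=5 ship[1->2]=1 ship[0->1]=1 prod=2 -> [12 3 8]
Step 5: demand=5,sold=5 ship[1->2]=1 ship[0->1]=1 prod=2 -> [13 3 4]
Step 6: demand=5,sold=4 ship[1->2]=1 ship[0->1]=1 prod=2 -> [14 3 1]
Step 7: demand=5,sold=1 ship[1->2]=1 ship[0->1]=1 prod=2 -> [15 3 1]
Step 8: demand=5,sold=1 ship[1->2]=1 ship[0->1]=1 prod=2 -> [16 3 1]
Step 9: demand=5,sold=1 ship[1->2]=1 ship[0->1]=1 prod=2 -> [17 3 1]
Step 10: demand=5,sold=1 ship[1->2]=1 ship[0->1]=1 prod=2 -> [18 3 1]
Step 11: demand=5,sold=1 ship[1->2]=1 ship[0->1]=1 prod=2 -> [19 3 1]
Step 12: demand=5,sold=1 ship[1->2]=1 ship[0->1]=1 prod=2 -> [20 3 1]
First stockout at step 6

6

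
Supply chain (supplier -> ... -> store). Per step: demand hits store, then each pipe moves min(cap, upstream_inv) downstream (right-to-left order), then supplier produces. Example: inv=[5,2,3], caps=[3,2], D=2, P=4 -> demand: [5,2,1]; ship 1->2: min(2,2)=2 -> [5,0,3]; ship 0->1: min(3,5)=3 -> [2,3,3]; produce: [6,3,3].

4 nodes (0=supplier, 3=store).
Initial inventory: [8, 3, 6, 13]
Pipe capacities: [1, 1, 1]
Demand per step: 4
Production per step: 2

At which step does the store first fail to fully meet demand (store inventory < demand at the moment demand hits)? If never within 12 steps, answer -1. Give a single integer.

Step 1: demand=4,sold=4 ship[2->3]=1 ship[1->2]=1 ship[0->1]=1 prod=2 -> [9 3 6 10]
Step 2: demand=4,sold=4 ship[2->3]=1 ship[1->2]=1 ship[0->1]=1 prod=2 -> [10 3 6 7]
Step 3: demand=4,sold=4 ship[2->3]=1 ship[1->2]=1 ship[0->1]=1 prod=2 -> [11 3 6 4]
Step 4: demand=4,sold=4 ship[2->3]=1 ship[1->2]=1 ship[0->1]=1 prod=2 -> [12 3 6 1]
Step 5: demand=4,sold=1 ship[2->3]=1 ship[1->2]=1 ship[0->1]=1 prod=2 -> [13 3 6 1]
Step 6: demand=4,sold=1 ship[2->3]=1 ship[1->2]=1 ship[0->1]=1 prod=2 -> [14 3 6 1]
Step 7: demand=4,sold=1 ship[2->3]=1 ship[1->2]=1 ship[0->1]=1 prod=2 -> [15 3 6 1]
Step 8: demand=4,sold=1 ship[2->3]=1 ship[1->2]=1 ship[0->1]=1 prod=2 -> [16 3 6 1]
Step 9: demand=4,sold=1 ship[2->3]=1 ship[1->2]=1 ship[0->1]=1 prod=2 -> [17 3 6 1]
Step 10: demand=4,sold=1 ship[2->3]=1 ship[1->2]=1 ship[0->1]=1 prod=2 -> [18 3 6 1]
Step 11: demand=4,sold=1 ship[2->3]=1 ship[1->2]=1 ship[0->1]=1 prod=2 -> [19 3 6 1]
Step 12: demand=4,sold=1 ship[2->3]=1 ship[1->2]=1 ship[0->1]=1 prod=2 -> [20 3 6 1]
First stockout at step 5

5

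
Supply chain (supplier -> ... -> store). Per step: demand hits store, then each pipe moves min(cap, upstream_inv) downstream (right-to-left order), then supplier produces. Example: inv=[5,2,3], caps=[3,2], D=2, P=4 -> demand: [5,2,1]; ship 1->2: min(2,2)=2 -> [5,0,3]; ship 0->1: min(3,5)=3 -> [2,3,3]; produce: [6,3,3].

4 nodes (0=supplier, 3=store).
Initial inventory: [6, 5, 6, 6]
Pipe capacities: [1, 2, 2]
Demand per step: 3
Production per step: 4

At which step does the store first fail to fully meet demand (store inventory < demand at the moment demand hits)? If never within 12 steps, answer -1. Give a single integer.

Step 1: demand=3,sold=3 ship[2->3]=2 ship[1->2]=2 ship[0->1]=1 prod=4 -> [9 4 6 5]
Step 2: demand=3,sold=3 ship[2->3]=2 ship[1->2]=2 ship[0->1]=1 prod=4 -> [12 3 6 4]
Step 3: demand=3,sold=3 ship[2->3]=2 ship[1->2]=2 ship[0->1]=1 prod=4 -> [15 2 6 3]
Step 4: demand=3,sold=3 ship[2->3]=2 ship[1->2]=2 ship[0->1]=1 prod=4 -> [18 1 6 2]
Step 5: demand=3,sold=2 ship[2->3]=2 ship[1->2]=1 ship[0->1]=1 prod=4 -> [21 1 5 2]
Step 6: demand=3,sold=2 ship[2->3]=2 ship[1->2]=1 ship[0->1]=1 prod=4 -> [24 1 4 2]
Step 7: demand=3,sold=2 ship[2->3]=2 ship[1->2]=1 ship[0->1]=1 prod=4 -> [27 1 3 2]
Step 8: demand=3,sold=2 ship[2->3]=2 ship[1->2]=1 ship[0->1]=1 prod=4 -> [30 1 2 2]
Step 9: demand=3,sold=2 ship[2->3]=2 ship[1->2]=1 ship[0->1]=1 prod=4 -> [33 1 1 2]
Step 10: demand=3,sold=2 ship[2->3]=1 ship[1->2]=1 ship[0->1]=1 prod=4 -> [36 1 1 1]
Step 11: demand=3,sold=1 ship[2->3]=1 ship[1->2]=1 ship[0->1]=1 prod=4 -> [39 1 1 1]
Step 12: demand=3,sold=1 ship[2->3]=1 ship[1->2]=1 ship[0->1]=1 prod=4 -> [42 1 1 1]
First stockout at step 5

5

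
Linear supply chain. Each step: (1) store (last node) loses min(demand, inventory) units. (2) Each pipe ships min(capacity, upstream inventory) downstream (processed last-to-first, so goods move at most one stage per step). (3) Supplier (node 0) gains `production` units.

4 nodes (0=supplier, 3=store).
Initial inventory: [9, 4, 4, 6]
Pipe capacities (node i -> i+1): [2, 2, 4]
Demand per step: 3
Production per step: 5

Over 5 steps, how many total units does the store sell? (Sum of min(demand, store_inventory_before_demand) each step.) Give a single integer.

Step 1: sold=3 (running total=3) -> [12 4 2 7]
Step 2: sold=3 (running total=6) -> [15 4 2 6]
Step 3: sold=3 (running total=9) -> [18 4 2 5]
Step 4: sold=3 (running total=12) -> [21 4 2 4]
Step 5: sold=3 (running total=15) -> [24 4 2 3]

Answer: 15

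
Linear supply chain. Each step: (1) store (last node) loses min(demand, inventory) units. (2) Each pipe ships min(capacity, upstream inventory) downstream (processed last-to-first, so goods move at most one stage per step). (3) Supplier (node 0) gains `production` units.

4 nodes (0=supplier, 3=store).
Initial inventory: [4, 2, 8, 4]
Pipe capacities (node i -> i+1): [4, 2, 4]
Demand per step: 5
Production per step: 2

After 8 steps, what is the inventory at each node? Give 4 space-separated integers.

Step 1: demand=5,sold=4 ship[2->3]=4 ship[1->2]=2 ship[0->1]=4 prod=2 -> inv=[2 4 6 4]
Step 2: demand=5,sold=4 ship[2->3]=4 ship[1->2]=2 ship[0->1]=2 prod=2 -> inv=[2 4 4 4]
Step 3: demand=5,sold=4 ship[2->3]=4 ship[1->2]=2 ship[0->1]=2 prod=2 -> inv=[2 4 2 4]
Step 4: demand=5,sold=4 ship[2->3]=2 ship[1->2]=2 ship[0->1]=2 prod=2 -> inv=[2 4 2 2]
Step 5: demand=5,sold=2 ship[2->3]=2 ship[1->2]=2 ship[0->1]=2 prod=2 -> inv=[2 4 2 2]
Step 6: demand=5,sold=2 ship[2->3]=2 ship[1->2]=2 ship[0->1]=2 prod=2 -> inv=[2 4 2 2]
Step 7: demand=5,sold=2 ship[2->3]=2 ship[1->2]=2 ship[0->1]=2 prod=2 -> inv=[2 4 2 2]
Step 8: demand=5,sold=2 ship[2->3]=2 ship[1->2]=2 ship[0->1]=2 prod=2 -> inv=[2 4 2 2]

2 4 2 2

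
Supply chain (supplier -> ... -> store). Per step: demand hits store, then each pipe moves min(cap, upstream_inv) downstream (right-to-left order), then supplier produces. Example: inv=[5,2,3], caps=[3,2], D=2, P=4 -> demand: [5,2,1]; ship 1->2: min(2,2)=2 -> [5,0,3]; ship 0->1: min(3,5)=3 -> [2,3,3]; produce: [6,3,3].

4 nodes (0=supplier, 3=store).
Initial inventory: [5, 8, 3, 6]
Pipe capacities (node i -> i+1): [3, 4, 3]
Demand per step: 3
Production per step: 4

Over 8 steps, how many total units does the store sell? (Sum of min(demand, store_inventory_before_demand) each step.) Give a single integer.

Answer: 24

Derivation:
Step 1: sold=3 (running total=3) -> [6 7 4 6]
Step 2: sold=3 (running total=6) -> [7 6 5 6]
Step 3: sold=3 (running total=9) -> [8 5 6 6]
Step 4: sold=3 (running total=12) -> [9 4 7 6]
Step 5: sold=3 (running total=15) -> [10 3 8 6]
Step 6: sold=3 (running total=18) -> [11 3 8 6]
Step 7: sold=3 (running total=21) -> [12 3 8 6]
Step 8: sold=3 (running total=24) -> [13 3 8 6]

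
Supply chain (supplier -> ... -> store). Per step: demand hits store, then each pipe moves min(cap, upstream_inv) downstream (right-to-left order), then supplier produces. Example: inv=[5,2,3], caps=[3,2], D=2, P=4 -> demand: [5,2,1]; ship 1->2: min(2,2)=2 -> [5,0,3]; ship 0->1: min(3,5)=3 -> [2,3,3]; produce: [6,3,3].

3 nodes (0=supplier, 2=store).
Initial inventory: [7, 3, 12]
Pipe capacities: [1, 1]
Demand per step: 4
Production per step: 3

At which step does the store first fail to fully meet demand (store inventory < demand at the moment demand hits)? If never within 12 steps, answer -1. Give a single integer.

Step 1: demand=4,sold=4 ship[1->2]=1 ship[0->1]=1 prod=3 -> [9 3 9]
Step 2: demand=4,sold=4 ship[1->2]=1 ship[0->1]=1 prod=3 -> [11 3 6]
Step 3: demand=4,sold=4 ship[1->2]=1 ship[0->1]=1 prod=3 -> [13 3 3]
Step 4: demand=4,sold=3 ship[1->2]=1 ship[0->1]=1 prod=3 -> [15 3 1]
Step 5: demand=4,sold=1 ship[1->2]=1 ship[0->1]=1 prod=3 -> [17 3 1]
Step 6: demand=4,sold=1 ship[1->2]=1 ship[0->1]=1 prod=3 -> [19 3 1]
Step 7: demand=4,sold=1 ship[1->2]=1 ship[0->1]=1 prod=3 -> [21 3 1]
Step 8: demand=4,sold=1 ship[1->2]=1 ship[0->1]=1 prod=3 -> [23 3 1]
Step 9: demand=4,sold=1 ship[1->2]=1 ship[0->1]=1 prod=3 -> [25 3 1]
Step 10: demand=4,sold=1 ship[1->2]=1 ship[0->1]=1 prod=3 -> [27 3 1]
Step 11: demand=4,sold=1 ship[1->2]=1 ship[0->1]=1 prod=3 -> [29 3 1]
Step 12: demand=4,sold=1 ship[1->2]=1 ship[0->1]=1 prod=3 -> [31 3 1]
First stockout at step 4

4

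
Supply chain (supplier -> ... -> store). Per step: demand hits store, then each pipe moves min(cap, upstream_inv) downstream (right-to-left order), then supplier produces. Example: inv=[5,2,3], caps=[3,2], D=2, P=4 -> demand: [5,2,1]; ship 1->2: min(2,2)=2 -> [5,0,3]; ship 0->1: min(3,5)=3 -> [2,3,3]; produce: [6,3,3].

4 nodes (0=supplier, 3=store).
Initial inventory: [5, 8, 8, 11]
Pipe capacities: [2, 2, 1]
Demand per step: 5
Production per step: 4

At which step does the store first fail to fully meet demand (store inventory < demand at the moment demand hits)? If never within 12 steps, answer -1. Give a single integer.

Step 1: demand=5,sold=5 ship[2->3]=1 ship[1->2]=2 ship[0->1]=2 prod=4 -> [7 8 9 7]
Step 2: demand=5,sold=5 ship[2->3]=1 ship[1->2]=2 ship[0->1]=2 prod=4 -> [9 8 10 3]
Step 3: demand=5,sold=3 ship[2->3]=1 ship[1->2]=2 ship[0->1]=2 prod=4 -> [11 8 11 1]
Step 4: demand=5,sold=1 ship[2->3]=1 ship[1->2]=2 ship[0->1]=2 prod=4 -> [13 8 12 1]
Step 5: demand=5,sold=1 ship[2->3]=1 ship[1->2]=2 ship[0->1]=2 prod=4 -> [15 8 13 1]
Step 6: demand=5,sold=1 ship[2->3]=1 ship[1->2]=2 ship[0->1]=2 prod=4 -> [17 8 14 1]
Step 7: demand=5,sold=1 ship[2->3]=1 ship[1->2]=2 ship[0->1]=2 prod=4 -> [19 8 15 1]
Step 8: demand=5,sold=1 ship[2->3]=1 ship[1->2]=2 ship[0->1]=2 prod=4 -> [21 8 16 1]
Step 9: demand=5,sold=1 ship[2->3]=1 ship[1->2]=2 ship[0->1]=2 prod=4 -> [23 8 17 1]
Step 10: demand=5,sold=1 ship[2->3]=1 ship[1->2]=2 ship[0->1]=2 prod=4 -> [25 8 18 1]
Step 11: demand=5,sold=1 ship[2->3]=1 ship[1->2]=2 ship[0->1]=2 prod=4 -> [27 8 19 1]
Step 12: demand=5,sold=1 ship[2->3]=1 ship[1->2]=2 ship[0->1]=2 prod=4 -> [29 8 20 1]
First stockout at step 3

3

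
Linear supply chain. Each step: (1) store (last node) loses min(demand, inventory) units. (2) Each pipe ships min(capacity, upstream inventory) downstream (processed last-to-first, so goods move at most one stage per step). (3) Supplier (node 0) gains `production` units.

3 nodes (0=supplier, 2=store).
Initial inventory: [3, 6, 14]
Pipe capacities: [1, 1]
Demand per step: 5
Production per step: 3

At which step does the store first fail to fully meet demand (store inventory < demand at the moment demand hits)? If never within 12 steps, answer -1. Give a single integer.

Step 1: demand=5,sold=5 ship[1->2]=1 ship[0->1]=1 prod=3 -> [5 6 10]
Step 2: demand=5,sold=5 ship[1->2]=1 ship[0->1]=1 prod=3 -> [7 6 6]
Step 3: demand=5,sold=5 ship[1->2]=1 ship[0->1]=1 prod=3 -> [9 6 2]
Step 4: demand=5,sold=2 ship[1->2]=1 ship[0->1]=1 prod=3 -> [11 6 1]
Step 5: demand=5,sold=1 ship[1->2]=1 ship[0->1]=1 prod=3 -> [13 6 1]
Step 6: demand=5,sold=1 ship[1->2]=1 ship[0->1]=1 prod=3 -> [15 6 1]
Step 7: demand=5,sold=1 ship[1->2]=1 ship[0->1]=1 prod=3 -> [17 6 1]
Step 8: demand=5,sold=1 ship[1->2]=1 ship[0->1]=1 prod=3 -> [19 6 1]
Step 9: demand=5,sold=1 ship[1->2]=1 ship[0->1]=1 prod=3 -> [21 6 1]
Step 10: demand=5,sold=1 ship[1->2]=1 ship[0->1]=1 prod=3 -> [23 6 1]
Step 11: demand=5,sold=1 ship[1->2]=1 ship[0->1]=1 prod=3 -> [25 6 1]
Step 12: demand=5,sold=1 ship[1->2]=1 ship[0->1]=1 prod=3 -> [27 6 1]
First stockout at step 4

4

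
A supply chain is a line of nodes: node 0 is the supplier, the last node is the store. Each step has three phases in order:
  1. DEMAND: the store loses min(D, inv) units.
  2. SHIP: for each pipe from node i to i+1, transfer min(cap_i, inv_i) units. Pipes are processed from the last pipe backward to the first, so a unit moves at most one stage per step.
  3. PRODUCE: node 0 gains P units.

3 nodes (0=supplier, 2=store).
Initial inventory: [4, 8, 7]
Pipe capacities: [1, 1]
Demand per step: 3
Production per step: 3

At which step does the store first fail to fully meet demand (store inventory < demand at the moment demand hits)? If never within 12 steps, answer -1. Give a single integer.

Step 1: demand=3,sold=3 ship[1->2]=1 ship[0->1]=1 prod=3 -> [6 8 5]
Step 2: demand=3,sold=3 ship[1->2]=1 ship[0->1]=1 prod=3 -> [8 8 3]
Step 3: demand=3,sold=3 ship[1->2]=1 ship[0->1]=1 prod=3 -> [10 8 1]
Step 4: demand=3,sold=1 ship[1->2]=1 ship[0->1]=1 prod=3 -> [12 8 1]
Step 5: demand=3,sold=1 ship[1->2]=1 ship[0->1]=1 prod=3 -> [14 8 1]
Step 6: demand=3,sold=1 ship[1->2]=1 ship[0->1]=1 prod=3 -> [16 8 1]
Step 7: demand=3,sold=1 ship[1->2]=1 ship[0->1]=1 prod=3 -> [18 8 1]
Step 8: demand=3,sold=1 ship[1->2]=1 ship[0->1]=1 prod=3 -> [20 8 1]
Step 9: demand=3,sold=1 ship[1->2]=1 ship[0->1]=1 prod=3 -> [22 8 1]
Step 10: demand=3,sold=1 ship[1->2]=1 ship[0->1]=1 prod=3 -> [24 8 1]
Step 11: demand=3,sold=1 ship[1->2]=1 ship[0->1]=1 prod=3 -> [26 8 1]
Step 12: demand=3,sold=1 ship[1->2]=1 ship[0->1]=1 prod=3 -> [28 8 1]
First stockout at step 4

4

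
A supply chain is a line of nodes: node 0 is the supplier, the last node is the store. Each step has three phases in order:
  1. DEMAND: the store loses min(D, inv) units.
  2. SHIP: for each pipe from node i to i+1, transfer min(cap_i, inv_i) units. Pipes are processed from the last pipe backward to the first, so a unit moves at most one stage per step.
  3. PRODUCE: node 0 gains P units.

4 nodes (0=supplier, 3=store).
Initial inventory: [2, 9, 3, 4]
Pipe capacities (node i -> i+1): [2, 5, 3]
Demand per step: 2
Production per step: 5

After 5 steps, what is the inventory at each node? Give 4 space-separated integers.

Step 1: demand=2,sold=2 ship[2->3]=3 ship[1->2]=5 ship[0->1]=2 prod=5 -> inv=[5 6 5 5]
Step 2: demand=2,sold=2 ship[2->3]=3 ship[1->2]=5 ship[0->1]=2 prod=5 -> inv=[8 3 7 6]
Step 3: demand=2,sold=2 ship[2->3]=3 ship[1->2]=3 ship[0->1]=2 prod=5 -> inv=[11 2 7 7]
Step 4: demand=2,sold=2 ship[2->3]=3 ship[1->2]=2 ship[0->1]=2 prod=5 -> inv=[14 2 6 8]
Step 5: demand=2,sold=2 ship[2->3]=3 ship[1->2]=2 ship[0->1]=2 prod=5 -> inv=[17 2 5 9]

17 2 5 9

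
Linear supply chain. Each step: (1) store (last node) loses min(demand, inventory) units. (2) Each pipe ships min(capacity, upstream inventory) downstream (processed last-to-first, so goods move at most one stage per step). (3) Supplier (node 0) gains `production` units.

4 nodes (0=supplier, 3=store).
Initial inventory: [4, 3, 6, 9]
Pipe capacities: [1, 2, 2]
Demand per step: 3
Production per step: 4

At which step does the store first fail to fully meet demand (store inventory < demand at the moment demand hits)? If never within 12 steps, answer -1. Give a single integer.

Step 1: demand=3,sold=3 ship[2->3]=2 ship[1->2]=2 ship[0->1]=1 prod=4 -> [7 2 6 8]
Step 2: demand=3,sold=3 ship[2->3]=2 ship[1->2]=2 ship[0->1]=1 prod=4 -> [10 1 6 7]
Step 3: demand=3,sold=3 ship[2->3]=2 ship[1->2]=1 ship[0->1]=1 prod=4 -> [13 1 5 6]
Step 4: demand=3,sold=3 ship[2->3]=2 ship[1->2]=1 ship[0->1]=1 prod=4 -> [16 1 4 5]
Step 5: demand=3,sold=3 ship[2->3]=2 ship[1->2]=1 ship[0->1]=1 prod=4 -> [19 1 3 4]
Step 6: demand=3,sold=3 ship[2->3]=2 ship[1->2]=1 ship[0->1]=1 prod=4 -> [22 1 2 3]
Step 7: demand=3,sold=3 ship[2->3]=2 ship[1->2]=1 ship[0->1]=1 prod=4 -> [25 1 1 2]
Step 8: demand=3,sold=2 ship[2->3]=1 ship[1->2]=1 ship[0->1]=1 prod=4 -> [28 1 1 1]
Step 9: demand=3,sold=1 ship[2->3]=1 ship[1->2]=1 ship[0->1]=1 prod=4 -> [31 1 1 1]
Step 10: demand=3,sold=1 ship[2->3]=1 ship[1->2]=1 ship[0->1]=1 prod=4 -> [34 1 1 1]
Step 11: demand=3,sold=1 ship[2->3]=1 ship[1->2]=1 ship[0->1]=1 prod=4 -> [37 1 1 1]
Step 12: demand=3,sold=1 ship[2->3]=1 ship[1->2]=1 ship[0->1]=1 prod=4 -> [40 1 1 1]
First stockout at step 8

8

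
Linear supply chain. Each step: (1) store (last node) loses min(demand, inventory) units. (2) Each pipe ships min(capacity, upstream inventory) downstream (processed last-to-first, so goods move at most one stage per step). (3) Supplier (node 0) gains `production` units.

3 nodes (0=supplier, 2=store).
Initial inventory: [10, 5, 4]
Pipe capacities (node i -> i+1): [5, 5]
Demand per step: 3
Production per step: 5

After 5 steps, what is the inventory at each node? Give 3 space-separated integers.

Step 1: demand=3,sold=3 ship[1->2]=5 ship[0->1]=5 prod=5 -> inv=[10 5 6]
Step 2: demand=3,sold=3 ship[1->2]=5 ship[0->1]=5 prod=5 -> inv=[10 5 8]
Step 3: demand=3,sold=3 ship[1->2]=5 ship[0->1]=5 prod=5 -> inv=[10 5 10]
Step 4: demand=3,sold=3 ship[1->2]=5 ship[0->1]=5 prod=5 -> inv=[10 5 12]
Step 5: demand=3,sold=3 ship[1->2]=5 ship[0->1]=5 prod=5 -> inv=[10 5 14]

10 5 14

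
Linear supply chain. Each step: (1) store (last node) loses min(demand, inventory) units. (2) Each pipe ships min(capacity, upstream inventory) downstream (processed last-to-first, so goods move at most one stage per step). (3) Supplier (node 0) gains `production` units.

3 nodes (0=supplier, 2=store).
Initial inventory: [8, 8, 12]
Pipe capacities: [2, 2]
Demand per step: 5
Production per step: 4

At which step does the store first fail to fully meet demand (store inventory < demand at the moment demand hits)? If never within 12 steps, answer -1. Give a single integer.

Step 1: demand=5,sold=5 ship[1->2]=2 ship[0->1]=2 prod=4 -> [10 8 9]
Step 2: demand=5,sold=5 ship[1->2]=2 ship[0->1]=2 prod=4 -> [12 8 6]
Step 3: demand=5,sold=5 ship[1->2]=2 ship[0->1]=2 prod=4 -> [14 8 3]
Step 4: demand=5,sold=3 ship[1->2]=2 ship[0->1]=2 prod=4 -> [16 8 2]
Step 5: demand=5,sold=2 ship[1->2]=2 ship[0->1]=2 prod=4 -> [18 8 2]
Step 6: demand=5,sold=2 ship[1->2]=2 ship[0->1]=2 prod=4 -> [20 8 2]
Step 7: demand=5,sold=2 ship[1->2]=2 ship[0->1]=2 prod=4 -> [22 8 2]
Step 8: demand=5,sold=2 ship[1->2]=2 ship[0->1]=2 prod=4 -> [24 8 2]
Step 9: demand=5,sold=2 ship[1->2]=2 ship[0->1]=2 prod=4 -> [26 8 2]
Step 10: demand=5,sold=2 ship[1->2]=2 ship[0->1]=2 prod=4 -> [28 8 2]
Step 11: demand=5,sold=2 ship[1->2]=2 ship[0->1]=2 prod=4 -> [30 8 2]
Step 12: demand=5,sold=2 ship[1->2]=2 ship[0->1]=2 prod=4 -> [32 8 2]
First stockout at step 4

4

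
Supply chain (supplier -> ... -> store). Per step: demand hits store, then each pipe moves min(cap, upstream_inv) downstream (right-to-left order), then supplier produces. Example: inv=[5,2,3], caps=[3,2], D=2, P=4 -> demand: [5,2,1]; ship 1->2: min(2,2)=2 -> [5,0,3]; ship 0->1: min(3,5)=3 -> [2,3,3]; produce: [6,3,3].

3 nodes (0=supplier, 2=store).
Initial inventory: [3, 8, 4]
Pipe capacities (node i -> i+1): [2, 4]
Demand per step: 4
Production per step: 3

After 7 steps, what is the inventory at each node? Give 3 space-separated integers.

Step 1: demand=4,sold=4 ship[1->2]=4 ship[0->1]=2 prod=3 -> inv=[4 6 4]
Step 2: demand=4,sold=4 ship[1->2]=4 ship[0->1]=2 prod=3 -> inv=[5 4 4]
Step 3: demand=4,sold=4 ship[1->2]=4 ship[0->1]=2 prod=3 -> inv=[6 2 4]
Step 4: demand=4,sold=4 ship[1->2]=2 ship[0->1]=2 prod=3 -> inv=[7 2 2]
Step 5: demand=4,sold=2 ship[1->2]=2 ship[0->1]=2 prod=3 -> inv=[8 2 2]
Step 6: demand=4,sold=2 ship[1->2]=2 ship[0->1]=2 prod=3 -> inv=[9 2 2]
Step 7: demand=4,sold=2 ship[1->2]=2 ship[0->1]=2 prod=3 -> inv=[10 2 2]

10 2 2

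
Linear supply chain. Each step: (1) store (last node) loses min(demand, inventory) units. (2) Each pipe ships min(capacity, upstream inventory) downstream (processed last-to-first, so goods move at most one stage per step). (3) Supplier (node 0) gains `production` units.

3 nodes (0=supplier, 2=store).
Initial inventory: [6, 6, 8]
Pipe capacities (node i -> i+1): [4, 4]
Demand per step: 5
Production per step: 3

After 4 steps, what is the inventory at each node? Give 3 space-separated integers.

Step 1: demand=5,sold=5 ship[1->2]=4 ship[0->1]=4 prod=3 -> inv=[5 6 7]
Step 2: demand=5,sold=5 ship[1->2]=4 ship[0->1]=4 prod=3 -> inv=[4 6 6]
Step 3: demand=5,sold=5 ship[1->2]=4 ship[0->1]=4 prod=3 -> inv=[3 6 5]
Step 4: demand=5,sold=5 ship[1->2]=4 ship[0->1]=3 prod=3 -> inv=[3 5 4]

3 5 4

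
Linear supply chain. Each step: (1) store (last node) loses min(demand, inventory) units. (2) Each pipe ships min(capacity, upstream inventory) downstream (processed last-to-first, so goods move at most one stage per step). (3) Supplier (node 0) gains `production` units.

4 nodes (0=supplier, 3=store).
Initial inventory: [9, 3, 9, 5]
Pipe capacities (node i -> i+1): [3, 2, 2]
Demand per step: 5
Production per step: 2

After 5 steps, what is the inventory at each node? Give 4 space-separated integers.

Step 1: demand=5,sold=5 ship[2->3]=2 ship[1->2]=2 ship[0->1]=3 prod=2 -> inv=[8 4 9 2]
Step 2: demand=5,sold=2 ship[2->3]=2 ship[1->2]=2 ship[0->1]=3 prod=2 -> inv=[7 5 9 2]
Step 3: demand=5,sold=2 ship[2->3]=2 ship[1->2]=2 ship[0->1]=3 prod=2 -> inv=[6 6 9 2]
Step 4: demand=5,sold=2 ship[2->3]=2 ship[1->2]=2 ship[0->1]=3 prod=2 -> inv=[5 7 9 2]
Step 5: demand=5,sold=2 ship[2->3]=2 ship[1->2]=2 ship[0->1]=3 prod=2 -> inv=[4 8 9 2]

4 8 9 2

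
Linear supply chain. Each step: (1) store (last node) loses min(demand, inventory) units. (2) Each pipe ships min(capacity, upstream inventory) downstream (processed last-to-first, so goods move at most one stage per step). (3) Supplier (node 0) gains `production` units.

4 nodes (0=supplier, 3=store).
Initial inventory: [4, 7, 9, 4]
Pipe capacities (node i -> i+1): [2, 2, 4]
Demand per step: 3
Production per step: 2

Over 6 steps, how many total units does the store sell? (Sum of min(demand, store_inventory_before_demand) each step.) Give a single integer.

Answer: 18

Derivation:
Step 1: sold=3 (running total=3) -> [4 7 7 5]
Step 2: sold=3 (running total=6) -> [4 7 5 6]
Step 3: sold=3 (running total=9) -> [4 7 3 7]
Step 4: sold=3 (running total=12) -> [4 7 2 7]
Step 5: sold=3 (running total=15) -> [4 7 2 6]
Step 6: sold=3 (running total=18) -> [4 7 2 5]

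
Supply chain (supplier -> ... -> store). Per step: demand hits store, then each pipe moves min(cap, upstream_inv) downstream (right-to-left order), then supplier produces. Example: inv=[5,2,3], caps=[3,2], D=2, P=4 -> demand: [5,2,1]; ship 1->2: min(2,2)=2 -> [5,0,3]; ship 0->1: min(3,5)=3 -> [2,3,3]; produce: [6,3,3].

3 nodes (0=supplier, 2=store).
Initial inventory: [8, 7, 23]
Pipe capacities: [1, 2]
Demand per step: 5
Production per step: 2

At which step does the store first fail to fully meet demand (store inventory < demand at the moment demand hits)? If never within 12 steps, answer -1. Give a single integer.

Step 1: demand=5,sold=5 ship[1->2]=2 ship[0->1]=1 prod=2 -> [9 6 20]
Step 2: demand=5,sold=5 ship[1->2]=2 ship[0->1]=1 prod=2 -> [10 5 17]
Step 3: demand=5,sold=5 ship[1->2]=2 ship[0->1]=1 prod=2 -> [11 4 14]
Step 4: demand=5,sold=5 ship[1->2]=2 ship[0->1]=1 prod=2 -> [12 3 11]
Step 5: demand=5,sold=5 ship[1->2]=2 ship[0->1]=1 prod=2 -> [13 2 8]
Step 6: demand=5,sold=5 ship[1->2]=2 ship[0->1]=1 prod=2 -> [14 1 5]
Step 7: demand=5,sold=5 ship[1->2]=1 ship[0->1]=1 prod=2 -> [15 1 1]
Step 8: demand=5,sold=1 ship[1->2]=1 ship[0->1]=1 prod=2 -> [16 1 1]
Step 9: demand=5,sold=1 ship[1->2]=1 ship[0->1]=1 prod=2 -> [17 1 1]
Step 10: demand=5,sold=1 ship[1->2]=1 ship[0->1]=1 prod=2 -> [18 1 1]
Step 11: demand=5,sold=1 ship[1->2]=1 ship[0->1]=1 prod=2 -> [19 1 1]
Step 12: demand=5,sold=1 ship[1->2]=1 ship[0->1]=1 prod=2 -> [20 1 1]
First stockout at step 8

8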